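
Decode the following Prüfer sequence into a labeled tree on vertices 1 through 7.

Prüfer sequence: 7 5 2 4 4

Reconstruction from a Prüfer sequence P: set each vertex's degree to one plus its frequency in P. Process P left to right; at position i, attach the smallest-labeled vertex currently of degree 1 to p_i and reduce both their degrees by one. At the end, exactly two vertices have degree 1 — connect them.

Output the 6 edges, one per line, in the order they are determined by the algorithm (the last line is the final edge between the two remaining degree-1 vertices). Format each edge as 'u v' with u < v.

Initial degrees: {1:1, 2:2, 3:1, 4:3, 5:2, 6:1, 7:2}
Step 1: smallest deg-1 vertex = 1, p_1 = 7. Add edge {1,7}. Now deg[1]=0, deg[7]=1.
Step 2: smallest deg-1 vertex = 3, p_2 = 5. Add edge {3,5}. Now deg[3]=0, deg[5]=1.
Step 3: smallest deg-1 vertex = 5, p_3 = 2. Add edge {2,5}. Now deg[5]=0, deg[2]=1.
Step 4: smallest deg-1 vertex = 2, p_4 = 4. Add edge {2,4}. Now deg[2]=0, deg[4]=2.
Step 5: smallest deg-1 vertex = 6, p_5 = 4. Add edge {4,6}. Now deg[6]=0, deg[4]=1.
Final: two remaining deg-1 vertices are 4, 7. Add edge {4,7}.

Answer: 1 7
3 5
2 5
2 4
4 6
4 7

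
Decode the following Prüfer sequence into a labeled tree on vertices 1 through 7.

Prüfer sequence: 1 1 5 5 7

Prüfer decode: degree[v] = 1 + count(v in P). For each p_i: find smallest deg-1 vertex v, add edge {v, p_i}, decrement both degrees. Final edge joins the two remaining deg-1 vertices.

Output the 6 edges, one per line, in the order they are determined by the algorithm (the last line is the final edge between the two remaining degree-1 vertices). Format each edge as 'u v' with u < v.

Answer: 1 2
1 3
1 5
4 5
5 7
6 7

Derivation:
Initial degrees: {1:3, 2:1, 3:1, 4:1, 5:3, 6:1, 7:2}
Step 1: smallest deg-1 vertex = 2, p_1 = 1. Add edge {1,2}. Now deg[2]=0, deg[1]=2.
Step 2: smallest deg-1 vertex = 3, p_2 = 1. Add edge {1,3}. Now deg[3]=0, deg[1]=1.
Step 3: smallest deg-1 vertex = 1, p_3 = 5. Add edge {1,5}. Now deg[1]=0, deg[5]=2.
Step 4: smallest deg-1 vertex = 4, p_4 = 5. Add edge {4,5}. Now deg[4]=0, deg[5]=1.
Step 5: smallest deg-1 vertex = 5, p_5 = 7. Add edge {5,7}. Now deg[5]=0, deg[7]=1.
Final: two remaining deg-1 vertices are 6, 7. Add edge {6,7}.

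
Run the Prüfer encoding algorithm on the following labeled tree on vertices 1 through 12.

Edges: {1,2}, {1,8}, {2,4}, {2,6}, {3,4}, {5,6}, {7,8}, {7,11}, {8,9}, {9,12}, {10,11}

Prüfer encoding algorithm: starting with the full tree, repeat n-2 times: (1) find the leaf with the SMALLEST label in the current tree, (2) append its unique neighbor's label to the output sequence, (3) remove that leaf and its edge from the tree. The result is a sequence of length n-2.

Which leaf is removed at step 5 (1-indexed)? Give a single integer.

Step 1: current leaves = {3,5,10,12}. Remove leaf 3 (neighbor: 4).
Step 2: current leaves = {4,5,10,12}. Remove leaf 4 (neighbor: 2).
Step 3: current leaves = {5,10,12}. Remove leaf 5 (neighbor: 6).
Step 4: current leaves = {6,10,12}. Remove leaf 6 (neighbor: 2).
Step 5: current leaves = {2,10,12}. Remove leaf 2 (neighbor: 1).

Answer: 2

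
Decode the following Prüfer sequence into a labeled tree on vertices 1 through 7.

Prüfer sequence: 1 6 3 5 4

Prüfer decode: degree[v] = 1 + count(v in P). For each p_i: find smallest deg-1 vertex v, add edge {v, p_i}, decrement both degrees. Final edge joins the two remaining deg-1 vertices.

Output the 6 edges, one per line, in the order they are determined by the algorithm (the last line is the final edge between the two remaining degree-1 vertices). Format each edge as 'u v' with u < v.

Answer: 1 2
1 6
3 6
3 5
4 5
4 7

Derivation:
Initial degrees: {1:2, 2:1, 3:2, 4:2, 5:2, 6:2, 7:1}
Step 1: smallest deg-1 vertex = 2, p_1 = 1. Add edge {1,2}. Now deg[2]=0, deg[1]=1.
Step 2: smallest deg-1 vertex = 1, p_2 = 6. Add edge {1,6}. Now deg[1]=0, deg[6]=1.
Step 3: smallest deg-1 vertex = 6, p_3 = 3. Add edge {3,6}. Now deg[6]=0, deg[3]=1.
Step 4: smallest deg-1 vertex = 3, p_4 = 5. Add edge {3,5}. Now deg[3]=0, deg[5]=1.
Step 5: smallest deg-1 vertex = 5, p_5 = 4. Add edge {4,5}. Now deg[5]=0, deg[4]=1.
Final: two remaining deg-1 vertices are 4, 7. Add edge {4,7}.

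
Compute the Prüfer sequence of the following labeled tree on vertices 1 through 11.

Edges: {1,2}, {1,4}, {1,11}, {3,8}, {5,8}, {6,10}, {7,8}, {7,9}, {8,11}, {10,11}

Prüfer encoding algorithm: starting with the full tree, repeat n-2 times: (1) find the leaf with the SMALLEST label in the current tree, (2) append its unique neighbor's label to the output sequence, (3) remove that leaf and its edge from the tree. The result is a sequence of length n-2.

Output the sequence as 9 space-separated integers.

Answer: 1 8 1 11 8 10 7 8 11

Derivation:
Step 1: leaves = {2,3,4,5,6,9}. Remove smallest leaf 2, emit neighbor 1.
Step 2: leaves = {3,4,5,6,9}. Remove smallest leaf 3, emit neighbor 8.
Step 3: leaves = {4,5,6,9}. Remove smallest leaf 4, emit neighbor 1.
Step 4: leaves = {1,5,6,9}. Remove smallest leaf 1, emit neighbor 11.
Step 5: leaves = {5,6,9}. Remove smallest leaf 5, emit neighbor 8.
Step 6: leaves = {6,9}. Remove smallest leaf 6, emit neighbor 10.
Step 7: leaves = {9,10}. Remove smallest leaf 9, emit neighbor 7.
Step 8: leaves = {7,10}. Remove smallest leaf 7, emit neighbor 8.
Step 9: leaves = {8,10}. Remove smallest leaf 8, emit neighbor 11.
Done: 2 vertices remain (10, 11). Sequence = [1 8 1 11 8 10 7 8 11]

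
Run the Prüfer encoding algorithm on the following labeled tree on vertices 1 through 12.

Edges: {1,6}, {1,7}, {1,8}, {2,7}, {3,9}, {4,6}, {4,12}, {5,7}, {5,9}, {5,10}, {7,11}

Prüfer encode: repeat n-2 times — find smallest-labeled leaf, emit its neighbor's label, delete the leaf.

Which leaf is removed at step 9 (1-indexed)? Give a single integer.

Step 1: current leaves = {2,3,8,10,11,12}. Remove leaf 2 (neighbor: 7).
Step 2: current leaves = {3,8,10,11,12}. Remove leaf 3 (neighbor: 9).
Step 3: current leaves = {8,9,10,11,12}. Remove leaf 8 (neighbor: 1).
Step 4: current leaves = {9,10,11,12}. Remove leaf 9 (neighbor: 5).
Step 5: current leaves = {10,11,12}. Remove leaf 10 (neighbor: 5).
Step 6: current leaves = {5,11,12}. Remove leaf 5 (neighbor: 7).
Step 7: current leaves = {11,12}. Remove leaf 11 (neighbor: 7).
Step 8: current leaves = {7,12}. Remove leaf 7 (neighbor: 1).
Step 9: current leaves = {1,12}. Remove leaf 1 (neighbor: 6).

Answer: 1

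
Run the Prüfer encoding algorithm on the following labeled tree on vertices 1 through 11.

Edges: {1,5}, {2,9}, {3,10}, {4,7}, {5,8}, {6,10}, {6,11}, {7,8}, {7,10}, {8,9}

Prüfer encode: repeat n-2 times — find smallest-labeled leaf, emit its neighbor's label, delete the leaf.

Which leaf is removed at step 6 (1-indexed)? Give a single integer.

Answer: 9

Derivation:
Step 1: current leaves = {1,2,3,4,11}. Remove leaf 1 (neighbor: 5).
Step 2: current leaves = {2,3,4,5,11}. Remove leaf 2 (neighbor: 9).
Step 3: current leaves = {3,4,5,9,11}. Remove leaf 3 (neighbor: 10).
Step 4: current leaves = {4,5,9,11}. Remove leaf 4 (neighbor: 7).
Step 5: current leaves = {5,9,11}. Remove leaf 5 (neighbor: 8).
Step 6: current leaves = {9,11}. Remove leaf 9 (neighbor: 8).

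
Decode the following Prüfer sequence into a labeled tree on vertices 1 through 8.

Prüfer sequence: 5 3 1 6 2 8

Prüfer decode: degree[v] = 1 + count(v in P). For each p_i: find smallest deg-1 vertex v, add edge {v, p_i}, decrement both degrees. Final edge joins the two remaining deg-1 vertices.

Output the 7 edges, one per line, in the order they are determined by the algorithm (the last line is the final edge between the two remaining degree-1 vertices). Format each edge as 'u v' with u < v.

Initial degrees: {1:2, 2:2, 3:2, 4:1, 5:2, 6:2, 7:1, 8:2}
Step 1: smallest deg-1 vertex = 4, p_1 = 5. Add edge {4,5}. Now deg[4]=0, deg[5]=1.
Step 2: smallest deg-1 vertex = 5, p_2 = 3. Add edge {3,5}. Now deg[5]=0, deg[3]=1.
Step 3: smallest deg-1 vertex = 3, p_3 = 1. Add edge {1,3}. Now deg[3]=0, deg[1]=1.
Step 4: smallest deg-1 vertex = 1, p_4 = 6. Add edge {1,6}. Now deg[1]=0, deg[6]=1.
Step 5: smallest deg-1 vertex = 6, p_5 = 2. Add edge {2,6}. Now deg[6]=0, deg[2]=1.
Step 6: smallest deg-1 vertex = 2, p_6 = 8. Add edge {2,8}. Now deg[2]=0, deg[8]=1.
Final: two remaining deg-1 vertices are 7, 8. Add edge {7,8}.

Answer: 4 5
3 5
1 3
1 6
2 6
2 8
7 8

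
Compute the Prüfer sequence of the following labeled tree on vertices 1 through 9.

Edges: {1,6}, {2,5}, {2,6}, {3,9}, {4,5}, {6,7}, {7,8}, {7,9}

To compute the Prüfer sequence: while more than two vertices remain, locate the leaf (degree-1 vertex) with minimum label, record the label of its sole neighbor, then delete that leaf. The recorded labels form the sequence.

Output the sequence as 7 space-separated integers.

Answer: 6 9 5 2 6 7 7

Derivation:
Step 1: leaves = {1,3,4,8}. Remove smallest leaf 1, emit neighbor 6.
Step 2: leaves = {3,4,8}. Remove smallest leaf 3, emit neighbor 9.
Step 3: leaves = {4,8,9}. Remove smallest leaf 4, emit neighbor 5.
Step 4: leaves = {5,8,9}. Remove smallest leaf 5, emit neighbor 2.
Step 5: leaves = {2,8,9}. Remove smallest leaf 2, emit neighbor 6.
Step 6: leaves = {6,8,9}. Remove smallest leaf 6, emit neighbor 7.
Step 7: leaves = {8,9}. Remove smallest leaf 8, emit neighbor 7.
Done: 2 vertices remain (7, 9). Sequence = [6 9 5 2 6 7 7]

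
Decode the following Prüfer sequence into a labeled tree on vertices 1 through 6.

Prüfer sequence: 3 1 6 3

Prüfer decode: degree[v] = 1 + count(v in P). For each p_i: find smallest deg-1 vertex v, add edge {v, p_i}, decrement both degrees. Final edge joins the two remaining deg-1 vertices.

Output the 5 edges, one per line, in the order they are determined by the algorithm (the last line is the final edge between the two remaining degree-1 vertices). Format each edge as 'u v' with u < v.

Answer: 2 3
1 4
1 6
3 5
3 6

Derivation:
Initial degrees: {1:2, 2:1, 3:3, 4:1, 5:1, 6:2}
Step 1: smallest deg-1 vertex = 2, p_1 = 3. Add edge {2,3}. Now deg[2]=0, deg[3]=2.
Step 2: smallest deg-1 vertex = 4, p_2 = 1. Add edge {1,4}. Now deg[4]=0, deg[1]=1.
Step 3: smallest deg-1 vertex = 1, p_3 = 6. Add edge {1,6}. Now deg[1]=0, deg[6]=1.
Step 4: smallest deg-1 vertex = 5, p_4 = 3. Add edge {3,5}. Now deg[5]=0, deg[3]=1.
Final: two remaining deg-1 vertices are 3, 6. Add edge {3,6}.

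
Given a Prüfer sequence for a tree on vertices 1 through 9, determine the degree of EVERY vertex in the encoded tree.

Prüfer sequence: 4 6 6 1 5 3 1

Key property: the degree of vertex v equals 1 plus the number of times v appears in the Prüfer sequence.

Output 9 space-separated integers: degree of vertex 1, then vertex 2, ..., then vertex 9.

p_1 = 4: count[4] becomes 1
p_2 = 6: count[6] becomes 1
p_3 = 6: count[6] becomes 2
p_4 = 1: count[1] becomes 1
p_5 = 5: count[5] becomes 1
p_6 = 3: count[3] becomes 1
p_7 = 1: count[1] becomes 2
Degrees (1 + count): deg[1]=1+2=3, deg[2]=1+0=1, deg[3]=1+1=2, deg[4]=1+1=2, deg[5]=1+1=2, deg[6]=1+2=3, deg[7]=1+0=1, deg[8]=1+0=1, deg[9]=1+0=1

Answer: 3 1 2 2 2 3 1 1 1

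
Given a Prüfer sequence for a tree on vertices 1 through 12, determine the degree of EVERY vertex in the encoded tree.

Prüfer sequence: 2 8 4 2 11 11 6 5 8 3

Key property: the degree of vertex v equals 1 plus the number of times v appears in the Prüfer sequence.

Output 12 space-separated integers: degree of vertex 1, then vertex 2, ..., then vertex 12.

Answer: 1 3 2 2 2 2 1 3 1 1 3 1

Derivation:
p_1 = 2: count[2] becomes 1
p_2 = 8: count[8] becomes 1
p_3 = 4: count[4] becomes 1
p_4 = 2: count[2] becomes 2
p_5 = 11: count[11] becomes 1
p_6 = 11: count[11] becomes 2
p_7 = 6: count[6] becomes 1
p_8 = 5: count[5] becomes 1
p_9 = 8: count[8] becomes 2
p_10 = 3: count[3] becomes 1
Degrees (1 + count): deg[1]=1+0=1, deg[2]=1+2=3, deg[3]=1+1=2, deg[4]=1+1=2, deg[5]=1+1=2, deg[6]=1+1=2, deg[7]=1+0=1, deg[8]=1+2=3, deg[9]=1+0=1, deg[10]=1+0=1, deg[11]=1+2=3, deg[12]=1+0=1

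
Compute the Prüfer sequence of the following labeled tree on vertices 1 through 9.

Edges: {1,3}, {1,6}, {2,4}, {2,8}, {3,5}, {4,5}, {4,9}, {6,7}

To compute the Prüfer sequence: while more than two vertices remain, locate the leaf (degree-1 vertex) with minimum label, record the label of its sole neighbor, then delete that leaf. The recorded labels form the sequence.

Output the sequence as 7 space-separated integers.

Step 1: leaves = {7,8,9}. Remove smallest leaf 7, emit neighbor 6.
Step 2: leaves = {6,8,9}. Remove smallest leaf 6, emit neighbor 1.
Step 3: leaves = {1,8,9}. Remove smallest leaf 1, emit neighbor 3.
Step 4: leaves = {3,8,9}. Remove smallest leaf 3, emit neighbor 5.
Step 5: leaves = {5,8,9}. Remove smallest leaf 5, emit neighbor 4.
Step 6: leaves = {8,9}. Remove smallest leaf 8, emit neighbor 2.
Step 7: leaves = {2,9}. Remove smallest leaf 2, emit neighbor 4.
Done: 2 vertices remain (4, 9). Sequence = [6 1 3 5 4 2 4]

Answer: 6 1 3 5 4 2 4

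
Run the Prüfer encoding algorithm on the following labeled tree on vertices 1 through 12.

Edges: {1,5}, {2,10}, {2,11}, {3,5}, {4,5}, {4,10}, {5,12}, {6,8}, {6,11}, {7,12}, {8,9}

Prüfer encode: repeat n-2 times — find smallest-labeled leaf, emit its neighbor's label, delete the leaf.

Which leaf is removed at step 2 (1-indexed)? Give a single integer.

Step 1: current leaves = {1,3,7,9}. Remove leaf 1 (neighbor: 5).
Step 2: current leaves = {3,7,9}. Remove leaf 3 (neighbor: 5).

Answer: 3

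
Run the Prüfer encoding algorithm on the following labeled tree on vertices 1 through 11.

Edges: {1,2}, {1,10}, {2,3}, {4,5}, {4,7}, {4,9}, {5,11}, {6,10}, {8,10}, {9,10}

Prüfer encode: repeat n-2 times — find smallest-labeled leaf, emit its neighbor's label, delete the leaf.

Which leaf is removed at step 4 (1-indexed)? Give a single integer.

Step 1: current leaves = {3,6,7,8,11}. Remove leaf 3 (neighbor: 2).
Step 2: current leaves = {2,6,7,8,11}. Remove leaf 2 (neighbor: 1).
Step 3: current leaves = {1,6,7,8,11}. Remove leaf 1 (neighbor: 10).
Step 4: current leaves = {6,7,8,11}. Remove leaf 6 (neighbor: 10).

Answer: 6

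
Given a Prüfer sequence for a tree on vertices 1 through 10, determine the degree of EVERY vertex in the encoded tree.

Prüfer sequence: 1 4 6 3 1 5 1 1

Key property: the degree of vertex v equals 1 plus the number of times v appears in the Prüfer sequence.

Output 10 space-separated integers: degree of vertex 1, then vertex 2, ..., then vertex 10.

Answer: 5 1 2 2 2 2 1 1 1 1

Derivation:
p_1 = 1: count[1] becomes 1
p_2 = 4: count[4] becomes 1
p_3 = 6: count[6] becomes 1
p_4 = 3: count[3] becomes 1
p_5 = 1: count[1] becomes 2
p_6 = 5: count[5] becomes 1
p_7 = 1: count[1] becomes 3
p_8 = 1: count[1] becomes 4
Degrees (1 + count): deg[1]=1+4=5, deg[2]=1+0=1, deg[3]=1+1=2, deg[4]=1+1=2, deg[5]=1+1=2, deg[6]=1+1=2, deg[7]=1+0=1, deg[8]=1+0=1, deg[9]=1+0=1, deg[10]=1+0=1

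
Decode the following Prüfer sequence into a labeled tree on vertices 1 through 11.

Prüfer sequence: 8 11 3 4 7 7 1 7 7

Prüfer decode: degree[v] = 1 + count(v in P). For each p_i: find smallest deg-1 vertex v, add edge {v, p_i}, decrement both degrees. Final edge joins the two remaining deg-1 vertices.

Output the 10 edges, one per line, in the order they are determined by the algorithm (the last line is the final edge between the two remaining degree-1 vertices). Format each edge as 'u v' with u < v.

Initial degrees: {1:2, 2:1, 3:2, 4:2, 5:1, 6:1, 7:5, 8:2, 9:1, 10:1, 11:2}
Step 1: smallest deg-1 vertex = 2, p_1 = 8. Add edge {2,8}. Now deg[2]=0, deg[8]=1.
Step 2: smallest deg-1 vertex = 5, p_2 = 11. Add edge {5,11}. Now deg[5]=0, deg[11]=1.
Step 3: smallest deg-1 vertex = 6, p_3 = 3. Add edge {3,6}. Now deg[6]=0, deg[3]=1.
Step 4: smallest deg-1 vertex = 3, p_4 = 4. Add edge {3,4}. Now deg[3]=0, deg[4]=1.
Step 5: smallest deg-1 vertex = 4, p_5 = 7. Add edge {4,7}. Now deg[4]=0, deg[7]=4.
Step 6: smallest deg-1 vertex = 8, p_6 = 7. Add edge {7,8}. Now deg[8]=0, deg[7]=3.
Step 7: smallest deg-1 vertex = 9, p_7 = 1. Add edge {1,9}. Now deg[9]=0, deg[1]=1.
Step 8: smallest deg-1 vertex = 1, p_8 = 7. Add edge {1,7}. Now deg[1]=0, deg[7]=2.
Step 9: smallest deg-1 vertex = 10, p_9 = 7. Add edge {7,10}. Now deg[10]=0, deg[7]=1.
Final: two remaining deg-1 vertices are 7, 11. Add edge {7,11}.

Answer: 2 8
5 11
3 6
3 4
4 7
7 8
1 9
1 7
7 10
7 11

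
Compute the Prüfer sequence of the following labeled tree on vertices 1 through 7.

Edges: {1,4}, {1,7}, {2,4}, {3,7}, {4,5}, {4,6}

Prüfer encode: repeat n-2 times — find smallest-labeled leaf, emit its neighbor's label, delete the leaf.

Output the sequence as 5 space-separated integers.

Step 1: leaves = {2,3,5,6}. Remove smallest leaf 2, emit neighbor 4.
Step 2: leaves = {3,5,6}. Remove smallest leaf 3, emit neighbor 7.
Step 3: leaves = {5,6,7}. Remove smallest leaf 5, emit neighbor 4.
Step 4: leaves = {6,7}. Remove smallest leaf 6, emit neighbor 4.
Step 5: leaves = {4,7}. Remove smallest leaf 4, emit neighbor 1.
Done: 2 vertices remain (1, 7). Sequence = [4 7 4 4 1]

Answer: 4 7 4 4 1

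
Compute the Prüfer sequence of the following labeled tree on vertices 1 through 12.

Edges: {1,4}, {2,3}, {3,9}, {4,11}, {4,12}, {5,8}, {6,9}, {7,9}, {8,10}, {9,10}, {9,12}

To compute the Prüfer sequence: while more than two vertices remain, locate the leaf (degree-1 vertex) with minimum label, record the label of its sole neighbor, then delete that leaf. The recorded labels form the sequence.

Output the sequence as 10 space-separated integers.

Step 1: leaves = {1,2,5,6,7,11}. Remove smallest leaf 1, emit neighbor 4.
Step 2: leaves = {2,5,6,7,11}. Remove smallest leaf 2, emit neighbor 3.
Step 3: leaves = {3,5,6,7,11}. Remove smallest leaf 3, emit neighbor 9.
Step 4: leaves = {5,6,7,11}. Remove smallest leaf 5, emit neighbor 8.
Step 5: leaves = {6,7,8,11}. Remove smallest leaf 6, emit neighbor 9.
Step 6: leaves = {7,8,11}. Remove smallest leaf 7, emit neighbor 9.
Step 7: leaves = {8,11}. Remove smallest leaf 8, emit neighbor 10.
Step 8: leaves = {10,11}. Remove smallest leaf 10, emit neighbor 9.
Step 9: leaves = {9,11}. Remove smallest leaf 9, emit neighbor 12.
Step 10: leaves = {11,12}. Remove smallest leaf 11, emit neighbor 4.
Done: 2 vertices remain (4, 12). Sequence = [4 3 9 8 9 9 10 9 12 4]

Answer: 4 3 9 8 9 9 10 9 12 4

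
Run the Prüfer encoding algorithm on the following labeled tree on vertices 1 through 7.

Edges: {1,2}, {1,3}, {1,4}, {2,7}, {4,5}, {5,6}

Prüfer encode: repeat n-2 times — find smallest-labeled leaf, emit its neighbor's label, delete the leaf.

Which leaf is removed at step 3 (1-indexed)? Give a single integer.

Answer: 5

Derivation:
Step 1: current leaves = {3,6,7}. Remove leaf 3 (neighbor: 1).
Step 2: current leaves = {6,7}. Remove leaf 6 (neighbor: 5).
Step 3: current leaves = {5,7}. Remove leaf 5 (neighbor: 4).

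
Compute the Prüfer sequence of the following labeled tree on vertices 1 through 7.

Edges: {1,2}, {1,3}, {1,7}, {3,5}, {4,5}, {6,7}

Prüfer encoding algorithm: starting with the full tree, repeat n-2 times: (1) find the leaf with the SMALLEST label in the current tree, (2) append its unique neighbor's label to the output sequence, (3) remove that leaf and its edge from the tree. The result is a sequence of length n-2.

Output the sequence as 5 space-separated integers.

Answer: 1 5 3 1 7

Derivation:
Step 1: leaves = {2,4,6}. Remove smallest leaf 2, emit neighbor 1.
Step 2: leaves = {4,6}. Remove smallest leaf 4, emit neighbor 5.
Step 3: leaves = {5,6}. Remove smallest leaf 5, emit neighbor 3.
Step 4: leaves = {3,6}. Remove smallest leaf 3, emit neighbor 1.
Step 5: leaves = {1,6}. Remove smallest leaf 1, emit neighbor 7.
Done: 2 vertices remain (6, 7). Sequence = [1 5 3 1 7]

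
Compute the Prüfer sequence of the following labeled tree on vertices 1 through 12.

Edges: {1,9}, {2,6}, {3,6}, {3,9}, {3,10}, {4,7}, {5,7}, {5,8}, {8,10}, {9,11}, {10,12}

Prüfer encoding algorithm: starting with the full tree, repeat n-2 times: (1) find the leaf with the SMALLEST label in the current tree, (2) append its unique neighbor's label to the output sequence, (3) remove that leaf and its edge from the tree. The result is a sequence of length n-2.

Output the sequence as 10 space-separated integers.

Answer: 9 6 7 3 5 8 10 9 3 10

Derivation:
Step 1: leaves = {1,2,4,11,12}. Remove smallest leaf 1, emit neighbor 9.
Step 2: leaves = {2,4,11,12}. Remove smallest leaf 2, emit neighbor 6.
Step 3: leaves = {4,6,11,12}. Remove smallest leaf 4, emit neighbor 7.
Step 4: leaves = {6,7,11,12}. Remove smallest leaf 6, emit neighbor 3.
Step 5: leaves = {7,11,12}. Remove smallest leaf 7, emit neighbor 5.
Step 6: leaves = {5,11,12}. Remove smallest leaf 5, emit neighbor 8.
Step 7: leaves = {8,11,12}. Remove smallest leaf 8, emit neighbor 10.
Step 8: leaves = {11,12}. Remove smallest leaf 11, emit neighbor 9.
Step 9: leaves = {9,12}. Remove smallest leaf 9, emit neighbor 3.
Step 10: leaves = {3,12}. Remove smallest leaf 3, emit neighbor 10.
Done: 2 vertices remain (10, 12). Sequence = [9 6 7 3 5 8 10 9 3 10]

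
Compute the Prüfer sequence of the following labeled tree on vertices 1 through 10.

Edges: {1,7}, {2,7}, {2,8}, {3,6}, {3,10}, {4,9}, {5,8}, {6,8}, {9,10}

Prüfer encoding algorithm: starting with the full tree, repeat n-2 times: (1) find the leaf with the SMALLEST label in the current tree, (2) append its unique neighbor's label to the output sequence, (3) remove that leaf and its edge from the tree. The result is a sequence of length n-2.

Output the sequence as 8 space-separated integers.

Step 1: leaves = {1,4,5}. Remove smallest leaf 1, emit neighbor 7.
Step 2: leaves = {4,5,7}. Remove smallest leaf 4, emit neighbor 9.
Step 3: leaves = {5,7,9}. Remove smallest leaf 5, emit neighbor 8.
Step 4: leaves = {7,9}. Remove smallest leaf 7, emit neighbor 2.
Step 5: leaves = {2,9}. Remove smallest leaf 2, emit neighbor 8.
Step 6: leaves = {8,9}. Remove smallest leaf 8, emit neighbor 6.
Step 7: leaves = {6,9}. Remove smallest leaf 6, emit neighbor 3.
Step 8: leaves = {3,9}. Remove smallest leaf 3, emit neighbor 10.
Done: 2 vertices remain (9, 10). Sequence = [7 9 8 2 8 6 3 10]

Answer: 7 9 8 2 8 6 3 10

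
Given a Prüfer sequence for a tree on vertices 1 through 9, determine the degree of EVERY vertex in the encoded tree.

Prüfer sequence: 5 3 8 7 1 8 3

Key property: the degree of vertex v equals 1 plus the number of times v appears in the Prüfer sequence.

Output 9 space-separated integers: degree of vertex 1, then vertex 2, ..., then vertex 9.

Answer: 2 1 3 1 2 1 2 3 1

Derivation:
p_1 = 5: count[5] becomes 1
p_2 = 3: count[3] becomes 1
p_3 = 8: count[8] becomes 1
p_4 = 7: count[7] becomes 1
p_5 = 1: count[1] becomes 1
p_6 = 8: count[8] becomes 2
p_7 = 3: count[3] becomes 2
Degrees (1 + count): deg[1]=1+1=2, deg[2]=1+0=1, deg[3]=1+2=3, deg[4]=1+0=1, deg[5]=1+1=2, deg[6]=1+0=1, deg[7]=1+1=2, deg[8]=1+2=3, deg[9]=1+0=1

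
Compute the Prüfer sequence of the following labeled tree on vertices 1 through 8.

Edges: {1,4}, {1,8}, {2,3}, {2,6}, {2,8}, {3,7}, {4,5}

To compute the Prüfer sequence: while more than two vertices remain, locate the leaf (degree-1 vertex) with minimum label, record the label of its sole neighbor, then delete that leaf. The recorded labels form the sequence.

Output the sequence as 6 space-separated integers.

Answer: 4 1 8 2 3 2

Derivation:
Step 1: leaves = {5,6,7}. Remove smallest leaf 5, emit neighbor 4.
Step 2: leaves = {4,6,7}. Remove smallest leaf 4, emit neighbor 1.
Step 3: leaves = {1,6,7}. Remove smallest leaf 1, emit neighbor 8.
Step 4: leaves = {6,7,8}. Remove smallest leaf 6, emit neighbor 2.
Step 5: leaves = {7,8}. Remove smallest leaf 7, emit neighbor 3.
Step 6: leaves = {3,8}. Remove smallest leaf 3, emit neighbor 2.
Done: 2 vertices remain (2, 8). Sequence = [4 1 8 2 3 2]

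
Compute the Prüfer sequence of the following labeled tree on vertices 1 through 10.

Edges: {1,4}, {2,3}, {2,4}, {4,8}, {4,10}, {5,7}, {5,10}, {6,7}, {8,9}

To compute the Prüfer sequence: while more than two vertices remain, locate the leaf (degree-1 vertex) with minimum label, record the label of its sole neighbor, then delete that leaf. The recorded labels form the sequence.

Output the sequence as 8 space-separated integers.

Step 1: leaves = {1,3,6,9}. Remove smallest leaf 1, emit neighbor 4.
Step 2: leaves = {3,6,9}. Remove smallest leaf 3, emit neighbor 2.
Step 3: leaves = {2,6,9}. Remove smallest leaf 2, emit neighbor 4.
Step 4: leaves = {6,9}. Remove smallest leaf 6, emit neighbor 7.
Step 5: leaves = {7,9}. Remove smallest leaf 7, emit neighbor 5.
Step 6: leaves = {5,9}. Remove smallest leaf 5, emit neighbor 10.
Step 7: leaves = {9,10}. Remove smallest leaf 9, emit neighbor 8.
Step 8: leaves = {8,10}. Remove smallest leaf 8, emit neighbor 4.
Done: 2 vertices remain (4, 10). Sequence = [4 2 4 7 5 10 8 4]

Answer: 4 2 4 7 5 10 8 4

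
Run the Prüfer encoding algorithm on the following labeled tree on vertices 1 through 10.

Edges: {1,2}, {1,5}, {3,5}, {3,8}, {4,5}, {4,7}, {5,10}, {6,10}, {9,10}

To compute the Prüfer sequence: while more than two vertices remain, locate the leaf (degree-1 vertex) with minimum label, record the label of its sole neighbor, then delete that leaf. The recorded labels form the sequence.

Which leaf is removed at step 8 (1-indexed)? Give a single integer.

Step 1: current leaves = {2,6,7,8,9}. Remove leaf 2 (neighbor: 1).
Step 2: current leaves = {1,6,7,8,9}. Remove leaf 1 (neighbor: 5).
Step 3: current leaves = {6,7,8,9}. Remove leaf 6 (neighbor: 10).
Step 4: current leaves = {7,8,9}. Remove leaf 7 (neighbor: 4).
Step 5: current leaves = {4,8,9}. Remove leaf 4 (neighbor: 5).
Step 6: current leaves = {8,9}. Remove leaf 8 (neighbor: 3).
Step 7: current leaves = {3,9}. Remove leaf 3 (neighbor: 5).
Step 8: current leaves = {5,9}. Remove leaf 5 (neighbor: 10).

Answer: 5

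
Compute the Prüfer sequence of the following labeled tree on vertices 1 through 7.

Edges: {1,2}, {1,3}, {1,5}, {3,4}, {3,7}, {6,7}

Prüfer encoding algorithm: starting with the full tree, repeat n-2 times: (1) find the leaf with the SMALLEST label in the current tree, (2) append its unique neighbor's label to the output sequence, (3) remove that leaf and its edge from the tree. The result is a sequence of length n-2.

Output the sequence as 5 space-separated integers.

Step 1: leaves = {2,4,5,6}. Remove smallest leaf 2, emit neighbor 1.
Step 2: leaves = {4,5,6}. Remove smallest leaf 4, emit neighbor 3.
Step 3: leaves = {5,6}. Remove smallest leaf 5, emit neighbor 1.
Step 4: leaves = {1,6}. Remove smallest leaf 1, emit neighbor 3.
Step 5: leaves = {3,6}. Remove smallest leaf 3, emit neighbor 7.
Done: 2 vertices remain (6, 7). Sequence = [1 3 1 3 7]

Answer: 1 3 1 3 7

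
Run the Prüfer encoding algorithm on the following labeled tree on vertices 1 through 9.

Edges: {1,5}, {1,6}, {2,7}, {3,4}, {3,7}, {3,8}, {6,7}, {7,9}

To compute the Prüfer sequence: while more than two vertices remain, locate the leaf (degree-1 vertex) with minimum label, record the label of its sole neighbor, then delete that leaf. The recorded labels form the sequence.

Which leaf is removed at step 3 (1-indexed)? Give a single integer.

Step 1: current leaves = {2,4,5,8,9}. Remove leaf 2 (neighbor: 7).
Step 2: current leaves = {4,5,8,9}. Remove leaf 4 (neighbor: 3).
Step 3: current leaves = {5,8,9}. Remove leaf 5 (neighbor: 1).

Answer: 5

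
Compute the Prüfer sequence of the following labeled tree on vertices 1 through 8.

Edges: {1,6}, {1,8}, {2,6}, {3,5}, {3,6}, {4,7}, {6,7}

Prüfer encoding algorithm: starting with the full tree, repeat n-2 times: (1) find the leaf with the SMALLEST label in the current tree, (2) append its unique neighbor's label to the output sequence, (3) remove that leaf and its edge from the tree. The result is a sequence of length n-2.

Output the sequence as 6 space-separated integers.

Step 1: leaves = {2,4,5,8}. Remove smallest leaf 2, emit neighbor 6.
Step 2: leaves = {4,5,8}. Remove smallest leaf 4, emit neighbor 7.
Step 3: leaves = {5,7,8}. Remove smallest leaf 5, emit neighbor 3.
Step 4: leaves = {3,7,8}. Remove smallest leaf 3, emit neighbor 6.
Step 5: leaves = {7,8}. Remove smallest leaf 7, emit neighbor 6.
Step 6: leaves = {6,8}. Remove smallest leaf 6, emit neighbor 1.
Done: 2 vertices remain (1, 8). Sequence = [6 7 3 6 6 1]

Answer: 6 7 3 6 6 1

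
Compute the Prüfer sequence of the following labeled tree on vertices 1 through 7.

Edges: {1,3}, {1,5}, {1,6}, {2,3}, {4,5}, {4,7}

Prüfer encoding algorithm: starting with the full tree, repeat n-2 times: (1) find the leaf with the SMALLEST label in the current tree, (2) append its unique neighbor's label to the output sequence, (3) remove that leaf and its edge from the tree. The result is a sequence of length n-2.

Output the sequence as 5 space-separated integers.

Step 1: leaves = {2,6,7}. Remove smallest leaf 2, emit neighbor 3.
Step 2: leaves = {3,6,7}. Remove smallest leaf 3, emit neighbor 1.
Step 3: leaves = {6,7}. Remove smallest leaf 6, emit neighbor 1.
Step 4: leaves = {1,7}. Remove smallest leaf 1, emit neighbor 5.
Step 5: leaves = {5,7}. Remove smallest leaf 5, emit neighbor 4.
Done: 2 vertices remain (4, 7). Sequence = [3 1 1 5 4]

Answer: 3 1 1 5 4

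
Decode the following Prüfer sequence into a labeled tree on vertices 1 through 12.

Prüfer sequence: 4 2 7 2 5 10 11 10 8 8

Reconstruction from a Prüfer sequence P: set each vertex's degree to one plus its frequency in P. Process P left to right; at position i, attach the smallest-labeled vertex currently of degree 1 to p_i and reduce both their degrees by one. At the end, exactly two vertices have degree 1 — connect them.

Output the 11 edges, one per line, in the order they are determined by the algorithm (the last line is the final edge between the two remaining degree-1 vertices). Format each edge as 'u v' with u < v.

Initial degrees: {1:1, 2:3, 3:1, 4:2, 5:2, 6:1, 7:2, 8:3, 9:1, 10:3, 11:2, 12:1}
Step 1: smallest deg-1 vertex = 1, p_1 = 4. Add edge {1,4}. Now deg[1]=0, deg[4]=1.
Step 2: smallest deg-1 vertex = 3, p_2 = 2. Add edge {2,3}. Now deg[3]=0, deg[2]=2.
Step 3: smallest deg-1 vertex = 4, p_3 = 7. Add edge {4,7}. Now deg[4]=0, deg[7]=1.
Step 4: smallest deg-1 vertex = 6, p_4 = 2. Add edge {2,6}. Now deg[6]=0, deg[2]=1.
Step 5: smallest deg-1 vertex = 2, p_5 = 5. Add edge {2,5}. Now deg[2]=0, deg[5]=1.
Step 6: smallest deg-1 vertex = 5, p_6 = 10. Add edge {5,10}. Now deg[5]=0, deg[10]=2.
Step 7: smallest deg-1 vertex = 7, p_7 = 11. Add edge {7,11}. Now deg[7]=0, deg[11]=1.
Step 8: smallest deg-1 vertex = 9, p_8 = 10. Add edge {9,10}. Now deg[9]=0, deg[10]=1.
Step 9: smallest deg-1 vertex = 10, p_9 = 8. Add edge {8,10}. Now deg[10]=0, deg[8]=2.
Step 10: smallest deg-1 vertex = 11, p_10 = 8. Add edge {8,11}. Now deg[11]=0, deg[8]=1.
Final: two remaining deg-1 vertices are 8, 12. Add edge {8,12}.

Answer: 1 4
2 3
4 7
2 6
2 5
5 10
7 11
9 10
8 10
8 11
8 12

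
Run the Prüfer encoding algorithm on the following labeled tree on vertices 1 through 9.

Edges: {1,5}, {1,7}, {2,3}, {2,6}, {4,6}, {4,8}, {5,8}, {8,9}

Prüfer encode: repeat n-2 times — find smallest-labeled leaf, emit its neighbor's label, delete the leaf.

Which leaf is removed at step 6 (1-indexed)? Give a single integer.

Answer: 1

Derivation:
Step 1: current leaves = {3,7,9}. Remove leaf 3 (neighbor: 2).
Step 2: current leaves = {2,7,9}. Remove leaf 2 (neighbor: 6).
Step 3: current leaves = {6,7,9}. Remove leaf 6 (neighbor: 4).
Step 4: current leaves = {4,7,9}. Remove leaf 4 (neighbor: 8).
Step 5: current leaves = {7,9}. Remove leaf 7 (neighbor: 1).
Step 6: current leaves = {1,9}. Remove leaf 1 (neighbor: 5).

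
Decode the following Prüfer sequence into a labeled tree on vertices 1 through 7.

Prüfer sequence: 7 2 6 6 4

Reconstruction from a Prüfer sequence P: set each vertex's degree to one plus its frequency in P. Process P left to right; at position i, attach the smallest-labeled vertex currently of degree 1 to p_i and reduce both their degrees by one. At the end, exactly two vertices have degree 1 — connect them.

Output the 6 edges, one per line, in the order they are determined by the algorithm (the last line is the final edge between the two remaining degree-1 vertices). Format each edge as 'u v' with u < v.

Initial degrees: {1:1, 2:2, 3:1, 4:2, 5:1, 6:3, 7:2}
Step 1: smallest deg-1 vertex = 1, p_1 = 7. Add edge {1,7}. Now deg[1]=0, deg[7]=1.
Step 2: smallest deg-1 vertex = 3, p_2 = 2. Add edge {2,3}. Now deg[3]=0, deg[2]=1.
Step 3: smallest deg-1 vertex = 2, p_3 = 6. Add edge {2,6}. Now deg[2]=0, deg[6]=2.
Step 4: smallest deg-1 vertex = 5, p_4 = 6. Add edge {5,6}. Now deg[5]=0, deg[6]=1.
Step 5: smallest deg-1 vertex = 6, p_5 = 4. Add edge {4,6}. Now deg[6]=0, deg[4]=1.
Final: two remaining deg-1 vertices are 4, 7. Add edge {4,7}.

Answer: 1 7
2 3
2 6
5 6
4 6
4 7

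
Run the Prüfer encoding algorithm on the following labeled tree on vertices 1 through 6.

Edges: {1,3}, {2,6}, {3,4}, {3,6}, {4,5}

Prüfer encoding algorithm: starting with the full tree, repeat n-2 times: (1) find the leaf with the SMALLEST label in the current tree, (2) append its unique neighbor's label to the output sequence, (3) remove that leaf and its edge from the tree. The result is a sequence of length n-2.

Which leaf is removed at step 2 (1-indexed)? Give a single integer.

Answer: 2

Derivation:
Step 1: current leaves = {1,2,5}. Remove leaf 1 (neighbor: 3).
Step 2: current leaves = {2,5}. Remove leaf 2 (neighbor: 6).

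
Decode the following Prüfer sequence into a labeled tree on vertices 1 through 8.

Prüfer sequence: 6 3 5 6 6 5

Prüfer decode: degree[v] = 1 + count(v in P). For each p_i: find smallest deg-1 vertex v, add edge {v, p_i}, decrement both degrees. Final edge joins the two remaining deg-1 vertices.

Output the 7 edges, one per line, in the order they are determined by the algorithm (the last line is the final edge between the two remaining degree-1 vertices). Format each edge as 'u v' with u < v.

Answer: 1 6
2 3
3 5
4 6
6 7
5 6
5 8

Derivation:
Initial degrees: {1:1, 2:1, 3:2, 4:1, 5:3, 6:4, 7:1, 8:1}
Step 1: smallest deg-1 vertex = 1, p_1 = 6. Add edge {1,6}. Now deg[1]=0, deg[6]=3.
Step 2: smallest deg-1 vertex = 2, p_2 = 3. Add edge {2,3}. Now deg[2]=0, deg[3]=1.
Step 3: smallest deg-1 vertex = 3, p_3 = 5. Add edge {3,5}. Now deg[3]=0, deg[5]=2.
Step 4: smallest deg-1 vertex = 4, p_4 = 6. Add edge {4,6}. Now deg[4]=0, deg[6]=2.
Step 5: smallest deg-1 vertex = 7, p_5 = 6. Add edge {6,7}. Now deg[7]=0, deg[6]=1.
Step 6: smallest deg-1 vertex = 6, p_6 = 5. Add edge {5,6}. Now deg[6]=0, deg[5]=1.
Final: two remaining deg-1 vertices are 5, 8. Add edge {5,8}.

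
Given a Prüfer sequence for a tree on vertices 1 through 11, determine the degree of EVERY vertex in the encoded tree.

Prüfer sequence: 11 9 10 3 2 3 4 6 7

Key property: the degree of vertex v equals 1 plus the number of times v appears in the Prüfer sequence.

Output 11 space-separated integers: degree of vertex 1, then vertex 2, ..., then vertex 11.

Answer: 1 2 3 2 1 2 2 1 2 2 2

Derivation:
p_1 = 11: count[11] becomes 1
p_2 = 9: count[9] becomes 1
p_3 = 10: count[10] becomes 1
p_4 = 3: count[3] becomes 1
p_5 = 2: count[2] becomes 1
p_6 = 3: count[3] becomes 2
p_7 = 4: count[4] becomes 1
p_8 = 6: count[6] becomes 1
p_9 = 7: count[7] becomes 1
Degrees (1 + count): deg[1]=1+0=1, deg[2]=1+1=2, deg[3]=1+2=3, deg[4]=1+1=2, deg[5]=1+0=1, deg[6]=1+1=2, deg[7]=1+1=2, deg[8]=1+0=1, deg[9]=1+1=2, deg[10]=1+1=2, deg[11]=1+1=2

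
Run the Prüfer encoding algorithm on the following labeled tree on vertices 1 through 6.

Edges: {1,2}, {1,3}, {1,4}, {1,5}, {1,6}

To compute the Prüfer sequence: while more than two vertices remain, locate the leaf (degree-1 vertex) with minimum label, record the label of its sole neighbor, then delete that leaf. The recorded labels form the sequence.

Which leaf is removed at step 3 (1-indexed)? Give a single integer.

Step 1: current leaves = {2,3,4,5,6}. Remove leaf 2 (neighbor: 1).
Step 2: current leaves = {3,4,5,6}. Remove leaf 3 (neighbor: 1).
Step 3: current leaves = {4,5,6}. Remove leaf 4 (neighbor: 1).

Answer: 4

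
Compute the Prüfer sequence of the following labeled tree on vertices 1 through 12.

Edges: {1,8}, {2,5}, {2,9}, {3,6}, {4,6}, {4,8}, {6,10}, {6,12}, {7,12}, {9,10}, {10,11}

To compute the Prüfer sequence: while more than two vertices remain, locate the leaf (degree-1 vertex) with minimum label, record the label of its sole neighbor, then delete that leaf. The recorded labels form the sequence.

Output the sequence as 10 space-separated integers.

Step 1: leaves = {1,3,5,7,11}. Remove smallest leaf 1, emit neighbor 8.
Step 2: leaves = {3,5,7,8,11}. Remove smallest leaf 3, emit neighbor 6.
Step 3: leaves = {5,7,8,11}. Remove smallest leaf 5, emit neighbor 2.
Step 4: leaves = {2,7,8,11}. Remove smallest leaf 2, emit neighbor 9.
Step 5: leaves = {7,8,9,11}. Remove smallest leaf 7, emit neighbor 12.
Step 6: leaves = {8,9,11,12}. Remove smallest leaf 8, emit neighbor 4.
Step 7: leaves = {4,9,11,12}. Remove smallest leaf 4, emit neighbor 6.
Step 8: leaves = {9,11,12}. Remove smallest leaf 9, emit neighbor 10.
Step 9: leaves = {11,12}. Remove smallest leaf 11, emit neighbor 10.
Step 10: leaves = {10,12}. Remove smallest leaf 10, emit neighbor 6.
Done: 2 vertices remain (6, 12). Sequence = [8 6 2 9 12 4 6 10 10 6]

Answer: 8 6 2 9 12 4 6 10 10 6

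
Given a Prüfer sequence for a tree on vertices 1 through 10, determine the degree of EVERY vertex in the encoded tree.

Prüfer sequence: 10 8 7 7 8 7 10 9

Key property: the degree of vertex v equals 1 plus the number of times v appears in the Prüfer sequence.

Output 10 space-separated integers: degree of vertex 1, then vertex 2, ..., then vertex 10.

p_1 = 10: count[10] becomes 1
p_2 = 8: count[8] becomes 1
p_3 = 7: count[7] becomes 1
p_4 = 7: count[7] becomes 2
p_5 = 8: count[8] becomes 2
p_6 = 7: count[7] becomes 3
p_7 = 10: count[10] becomes 2
p_8 = 9: count[9] becomes 1
Degrees (1 + count): deg[1]=1+0=1, deg[2]=1+0=1, deg[3]=1+0=1, deg[4]=1+0=1, deg[5]=1+0=1, deg[6]=1+0=1, deg[7]=1+3=4, deg[8]=1+2=3, deg[9]=1+1=2, deg[10]=1+2=3

Answer: 1 1 1 1 1 1 4 3 2 3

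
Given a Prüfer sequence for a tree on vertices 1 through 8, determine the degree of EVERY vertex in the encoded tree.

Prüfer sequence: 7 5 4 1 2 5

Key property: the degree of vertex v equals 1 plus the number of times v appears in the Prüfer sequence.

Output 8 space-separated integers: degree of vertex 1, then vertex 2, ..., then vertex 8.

Answer: 2 2 1 2 3 1 2 1

Derivation:
p_1 = 7: count[7] becomes 1
p_2 = 5: count[5] becomes 1
p_3 = 4: count[4] becomes 1
p_4 = 1: count[1] becomes 1
p_5 = 2: count[2] becomes 1
p_6 = 5: count[5] becomes 2
Degrees (1 + count): deg[1]=1+1=2, deg[2]=1+1=2, deg[3]=1+0=1, deg[4]=1+1=2, deg[5]=1+2=3, deg[6]=1+0=1, deg[7]=1+1=2, deg[8]=1+0=1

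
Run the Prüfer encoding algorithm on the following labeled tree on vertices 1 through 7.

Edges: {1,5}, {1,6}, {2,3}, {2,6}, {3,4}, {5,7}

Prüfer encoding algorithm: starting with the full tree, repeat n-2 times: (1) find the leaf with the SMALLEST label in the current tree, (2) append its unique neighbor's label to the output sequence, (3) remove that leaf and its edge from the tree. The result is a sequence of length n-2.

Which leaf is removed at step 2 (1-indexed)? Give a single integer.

Answer: 3

Derivation:
Step 1: current leaves = {4,7}. Remove leaf 4 (neighbor: 3).
Step 2: current leaves = {3,7}. Remove leaf 3 (neighbor: 2).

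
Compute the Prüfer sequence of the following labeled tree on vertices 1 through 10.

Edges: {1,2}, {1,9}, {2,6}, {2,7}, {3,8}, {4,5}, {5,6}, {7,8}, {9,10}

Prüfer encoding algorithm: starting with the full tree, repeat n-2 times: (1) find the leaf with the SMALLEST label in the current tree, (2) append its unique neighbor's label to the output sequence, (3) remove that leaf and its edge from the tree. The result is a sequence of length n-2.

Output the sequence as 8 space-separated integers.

Step 1: leaves = {3,4,10}. Remove smallest leaf 3, emit neighbor 8.
Step 2: leaves = {4,8,10}. Remove smallest leaf 4, emit neighbor 5.
Step 3: leaves = {5,8,10}. Remove smallest leaf 5, emit neighbor 6.
Step 4: leaves = {6,8,10}. Remove smallest leaf 6, emit neighbor 2.
Step 5: leaves = {8,10}. Remove smallest leaf 8, emit neighbor 7.
Step 6: leaves = {7,10}. Remove smallest leaf 7, emit neighbor 2.
Step 7: leaves = {2,10}. Remove smallest leaf 2, emit neighbor 1.
Step 8: leaves = {1,10}. Remove smallest leaf 1, emit neighbor 9.
Done: 2 vertices remain (9, 10). Sequence = [8 5 6 2 7 2 1 9]

Answer: 8 5 6 2 7 2 1 9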